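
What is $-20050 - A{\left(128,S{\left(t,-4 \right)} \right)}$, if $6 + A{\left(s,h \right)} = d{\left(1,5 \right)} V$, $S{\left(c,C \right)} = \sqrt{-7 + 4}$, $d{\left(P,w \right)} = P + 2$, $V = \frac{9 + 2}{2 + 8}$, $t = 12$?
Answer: $- \frac{200473}{10} \approx -20047.0$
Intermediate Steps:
$V = \frac{11}{10} \approx 1.1$
$d{\left(P,w \right)} = 2 + P$
$S{\left(c,C \right)} = i \sqrt{3}$ ($S{\left(c,C \right)} = \sqrt{-3} = i \sqrt{3}$)
$A{\left(s,h \right)} = - \frac{27}{10}$ ($A{\left(s,h \right)} = -6 + \left(2 + 1\right) \frac{11}{10} = -6 + 3 \cdot \frac{11}{10} = -6 + \frac{33}{10} = - \frac{27}{10}$)
$-20050 - A{\left(128,S{\left(t,-4 \right)} \right)} = -20050 - - \frac{27}{10} = -20050 + \frac{27}{10} = - \frac{200473}{10}$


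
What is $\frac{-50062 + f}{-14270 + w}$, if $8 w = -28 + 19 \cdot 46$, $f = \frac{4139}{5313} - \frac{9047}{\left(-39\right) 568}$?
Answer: $\frac{1963945349291}{555680411286} \approx 3.5343$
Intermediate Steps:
$f = \frac{46584613}{39231192}$ ($f = 4139 \cdot \frac{1}{5313} - \frac{9047}{-22152} = \frac{4139}{5313} - - \frac{9047}{22152} = \frac{4139}{5313} + \frac{9047}{22152} = \frac{46584613}{39231192} \approx 1.1874$)
$w = \frac{423}{4}$ ($w = \frac{-28 + 19 \cdot 46}{8} = \frac{-28 + 874}{8} = \frac{1}{8} \cdot 846 = \frac{423}{4} \approx 105.75$)
$\frac{-50062 + f}{-14270 + w} = \frac{-50062 + \frac{46584613}{39231192}}{-14270 + \frac{423}{4}} = - \frac{1963945349291}{39231192 \left(- \frac{56657}{4}\right)} = \left(- \frac{1963945349291}{39231192}\right) \left(- \frac{4}{56657}\right) = \frac{1963945349291}{555680411286}$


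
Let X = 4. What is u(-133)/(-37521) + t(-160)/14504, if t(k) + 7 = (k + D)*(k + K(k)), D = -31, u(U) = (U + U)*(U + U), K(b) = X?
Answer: 91468045/544204584 ≈ 0.16808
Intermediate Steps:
K(b) = 4
u(U) = 4*U² (u(U) = (2*U)*(2*U) = 4*U²)
t(k) = -7 + (-31 + k)*(4 + k) (t(k) = -7 + (k - 31)*(k + 4) = -7 + (-31 + k)*(4 + k))
u(-133)/(-37521) + t(-160)/14504 = (4*(-133)²)/(-37521) + (-131 + (-160)² - 27*(-160))/14504 = (4*17689)*(-1/37521) + (-131 + 25600 + 4320)*(1/14504) = 70756*(-1/37521) + 29789*(1/14504) = -70756/37521 + 29789/14504 = 91468045/544204584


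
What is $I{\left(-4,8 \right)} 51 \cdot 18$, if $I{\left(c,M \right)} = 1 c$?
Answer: $-3672$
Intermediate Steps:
$I{\left(c,M \right)} = c$
$I{\left(-4,8 \right)} 51 \cdot 18 = \left(-4\right) 51 \cdot 18 = \left(-204\right) 18 = -3672$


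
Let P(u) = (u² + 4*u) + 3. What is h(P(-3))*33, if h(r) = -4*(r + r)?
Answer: 0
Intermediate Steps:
P(u) = 3 + u² + 4*u
h(r) = -8*r
h(P(-3))*33 = -8*(3 + (-3)² + 4*(-3))*33 = -8*(3 + 9 - 12)*33 = -8*0*33 = 0*33 = 0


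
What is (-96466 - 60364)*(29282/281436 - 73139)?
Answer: 807043977609815/70359 ≈ 1.1470e+10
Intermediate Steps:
(-96466 - 60364)*(29282/281436 - 73139) = -156830*(29282*(1/281436) - 73139) = -156830*(14641/140718 - 73139) = -156830*(-10291959161/140718) = 807043977609815/70359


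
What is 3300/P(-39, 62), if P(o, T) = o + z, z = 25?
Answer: -1650/7 ≈ -235.71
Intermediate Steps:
P(o, T) = 25 + o (P(o, T) = o + 25 = 25 + o)
3300/P(-39, 62) = 3300/(25 - 39) = 3300/(-14) = 3300*(-1/14) = -1650/7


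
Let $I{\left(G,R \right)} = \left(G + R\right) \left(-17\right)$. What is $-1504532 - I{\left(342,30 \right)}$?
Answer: $-1498208$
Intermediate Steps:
$I{\left(G,R \right)} = - 17 G - 17 R$
$-1504532 - I{\left(342,30 \right)} = -1504532 - \left(\left(-17\right) 342 - 510\right) = -1504532 - \left(-5814 - 510\right) = -1504532 - -6324 = -1504532 + 6324 = -1498208$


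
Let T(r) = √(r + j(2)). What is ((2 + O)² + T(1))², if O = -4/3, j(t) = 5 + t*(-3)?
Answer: 16/81 ≈ 0.19753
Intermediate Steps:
j(t) = 5 - 3*t
O = -4/3 (O = -4*⅓ = -4/3 ≈ -1.3333)
T(r) = √(-1 + r) (T(r) = √(r + (5 - 3*2)) = √(r + (5 - 6)) = √(r - 1) = √(-1 + r))
((2 + O)² + T(1))² = ((2 - 4/3)² + √(-1 + 1))² = ((⅔)² + √0)² = (4/9 + 0)² = (4/9)² = 16/81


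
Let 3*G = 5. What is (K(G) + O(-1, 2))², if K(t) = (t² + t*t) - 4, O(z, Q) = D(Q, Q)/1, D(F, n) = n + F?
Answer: 2500/81 ≈ 30.864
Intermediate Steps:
D(F, n) = F + n
O(z, Q) = 2*Q (O(z, Q) = (Q + Q)/1 = (2*Q)*1 = 2*Q)
G = 5/3 (G = (⅓)*5 = 5/3 ≈ 1.6667)
K(t) = -4 + 2*t² (K(t) = (t² + t²) - 4 = 2*t² - 4 = -4 + 2*t²)
(K(G) + O(-1, 2))² = ((-4 + 2*(5/3)²) + 2*2)² = ((-4 + 2*(25/9)) + 4)² = ((-4 + 50/9) + 4)² = (14/9 + 4)² = (50/9)² = 2500/81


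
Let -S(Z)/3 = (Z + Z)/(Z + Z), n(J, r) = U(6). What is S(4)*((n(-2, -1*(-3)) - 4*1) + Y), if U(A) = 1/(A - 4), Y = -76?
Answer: 477/2 ≈ 238.50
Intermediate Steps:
U(A) = 1/(-4 + A)
n(J, r) = 1/2 (n(J, r) = 1/(-4 + 6) = 1/2)
S(Z) = -3 (S(Z) = -3*(Z + Z)/(Z + Z) = -3*2*Z/(2*Z) = -3*2*Z*1/(2*Z) = -3*1 = -3)
S(4)*((n(-2, -1*(-3)) - 4*1) + Y) = -3*((1/2 - 4*1) - 76) = -3*((1/2 - 4) - 76) = -3*(-7/2 - 76) = -3*(-159/2) = 477/2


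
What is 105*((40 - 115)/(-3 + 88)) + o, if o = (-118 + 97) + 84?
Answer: -504/17 ≈ -29.647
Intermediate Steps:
o = 63 (o = -21 + 84 = 63)
105*((40 - 115)/(-3 + 88)) + o = 105*((40 - 115)/(-3 + 88)) + 63 = 105*(-75/85) + 63 = 105*(-75*1/85) + 63 = 105*(-15/17) + 63 = -1575/17 + 63 = -504/17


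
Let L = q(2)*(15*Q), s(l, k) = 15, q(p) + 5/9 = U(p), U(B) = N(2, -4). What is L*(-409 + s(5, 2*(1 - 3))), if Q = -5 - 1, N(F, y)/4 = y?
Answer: -587060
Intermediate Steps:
N(F, y) = 4*y
U(B) = -16 (U(B) = 4*(-4) = -16)
q(p) = -149/9 (q(p) = -5/9 - 16 = -149/9)
Q = -6
L = 1490 (L = -745*(-6)/3 = -149/9*(-90) = 1490)
L*(-409 + s(5, 2*(1 - 3))) = 1490*(-409 + 15) = 1490*(-394) = -587060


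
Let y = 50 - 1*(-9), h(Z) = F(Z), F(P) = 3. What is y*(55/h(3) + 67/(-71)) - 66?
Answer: 204478/213 ≈ 959.99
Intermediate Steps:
h(Z) = 3
y = 59 (y = 50 + 9 = 59)
y*(55/h(3) + 67/(-71)) - 66 = 59*(55/3 + 67/(-71)) - 66 = 59*(55*(1/3) + 67*(-1/71)) - 66 = 59*(55/3 - 67/71) - 66 = 59*(3704/213) - 66 = 218536/213 - 66 = 204478/213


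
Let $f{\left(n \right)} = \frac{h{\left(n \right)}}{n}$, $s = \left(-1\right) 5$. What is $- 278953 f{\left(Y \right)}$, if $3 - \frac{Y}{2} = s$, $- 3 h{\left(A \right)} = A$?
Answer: $\frac{278953}{3} \approx 92984.0$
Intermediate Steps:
$h{\left(A \right)} = - \frac{A}{3}$
$s = -5$
$Y = 16$ ($Y = 6 - -10 = 6 + 10 = 16$)
$f{\left(n \right)} = - \frac{1}{3}$ ($f{\left(n \right)} = \frac{\left(- \frac{1}{3}\right) n}{n} = - \frac{1}{3}$)
$- 278953 f{\left(Y \right)} = \left(-278953\right) \left(- \frac{1}{3}\right) = \frac{278953}{3}$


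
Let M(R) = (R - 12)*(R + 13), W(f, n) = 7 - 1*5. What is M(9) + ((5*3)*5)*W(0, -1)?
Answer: 84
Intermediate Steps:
W(f, n) = 2 (W(f, n) = 7 - 5 = 2)
M(R) = (-12 + R)*(13 + R)
M(9) + ((5*3)*5)*W(0, -1) = (-156 + 9 + 9²) + ((5*3)*5)*2 = (-156 + 9 + 81) + (15*5)*2 = -66 + 75*2 = -66 + 150 = 84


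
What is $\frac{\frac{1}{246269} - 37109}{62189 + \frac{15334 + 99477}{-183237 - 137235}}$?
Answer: $- \frac{2928728334263040}{4908071819910793} \approx -0.59672$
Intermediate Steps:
$\frac{\frac{1}{246269} - 37109}{62189 + \frac{15334 + 99477}{-183237 - 137235}} = \frac{\frac{1}{246269} - 37109}{62189 + \frac{114811}{-320472}} = - \frac{9138796320}{246269 \left(62189 + 114811 \left(- \frac{1}{320472}\right)\right)} = - \frac{9138796320}{246269 \left(62189 - \frac{114811}{320472}\right)} = - \frac{9138796320}{246269 \cdot \frac{19929718397}{320472}} = \left(- \frac{9138796320}{246269}\right) \frac{320472}{19929718397} = - \frac{2928728334263040}{4908071819910793}$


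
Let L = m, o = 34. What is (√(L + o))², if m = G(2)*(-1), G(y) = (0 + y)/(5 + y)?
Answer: 236/7 ≈ 33.714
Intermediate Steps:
G(y) = y/(5 + y)
m = -2/7 (m = (2/(5 + 2))*(-1) = (2/7)*(-1) = -2/7 ≈ -0.28571)
L = -2/7 ≈ -0.28571
(√(L + o))² = (√(-2/7 + 34))² = (√(236/7))² = (2*√413/7)² = 236/7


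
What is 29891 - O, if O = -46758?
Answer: 76649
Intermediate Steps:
29891 - O = 29891 - 1*(-46758) = 29891 + 46758 = 76649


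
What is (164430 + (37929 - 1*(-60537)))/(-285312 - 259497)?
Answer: -87632/181603 ≈ -0.48255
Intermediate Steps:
(164430 + (37929 - 1*(-60537)))/(-285312 - 259497) = (164430 + (37929 + 60537))/(-544809) = (164430 + 98466)*(-1/544809) = 262896*(-1/544809) = -87632/181603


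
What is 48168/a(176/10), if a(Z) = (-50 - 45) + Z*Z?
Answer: 1204200/5369 ≈ 224.29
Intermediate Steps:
a(Z) = -95 + Z**2
48168/a(176/10) = 48168/(-95 + (176/10)**2) = 48168/(-95 + (176*(1/10))**2) = 48168/(-95 + (88/5)**2) = 48168/(-95 + 7744/25) = 48168/(5369/25) = 48168*(25/5369) = 1204200/5369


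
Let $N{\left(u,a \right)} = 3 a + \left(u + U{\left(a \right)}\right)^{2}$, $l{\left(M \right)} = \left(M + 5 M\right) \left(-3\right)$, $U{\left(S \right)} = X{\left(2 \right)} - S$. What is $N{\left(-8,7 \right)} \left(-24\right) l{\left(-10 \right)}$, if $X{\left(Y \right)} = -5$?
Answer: $-1818720$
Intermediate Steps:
$U{\left(S \right)} = -5 - S$
$l{\left(M \right)} = - 18 M$ ($l{\left(M \right)} = 6 M \left(-3\right) = - 18 M$)
$N{\left(u,a \right)} = \left(-5 + u - a\right)^{2} + 3 a$ ($N{\left(u,a \right)} = 3 a + \left(u - \left(5 + a\right)\right)^{2} = 3 a + \left(-5 + u - a\right)^{2} = \left(-5 + u - a\right)^{2} + 3 a$)
$N{\left(-8,7 \right)} \left(-24\right) l{\left(-10 \right)} = \left(\left(5 + 7 - -8\right)^{2} + 3 \cdot 7\right) \left(-24\right) \left(\left(-18\right) \left(-10\right)\right) = \left(\left(5 + 7 + 8\right)^{2} + 21\right) \left(-24\right) 180 = \left(20^{2} + 21\right) \left(-24\right) 180 = \left(400 + 21\right) \left(-24\right) 180 = 421 \left(-24\right) 180 = \left(-10104\right) 180 = -1818720$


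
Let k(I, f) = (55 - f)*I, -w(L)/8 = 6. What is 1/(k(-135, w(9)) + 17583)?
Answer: 1/3678 ≈ 0.00027189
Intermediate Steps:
w(L) = -48 (w(L) = -8*6 = -48)
k(I, f) = I*(55 - f)
1/(k(-135, w(9)) + 17583) = 1/(-135*(55 - 1*(-48)) + 17583) = 1/(-135*(55 + 48) + 17583) = 1/(-135*103 + 17583) = 1/(-13905 + 17583) = 1/3678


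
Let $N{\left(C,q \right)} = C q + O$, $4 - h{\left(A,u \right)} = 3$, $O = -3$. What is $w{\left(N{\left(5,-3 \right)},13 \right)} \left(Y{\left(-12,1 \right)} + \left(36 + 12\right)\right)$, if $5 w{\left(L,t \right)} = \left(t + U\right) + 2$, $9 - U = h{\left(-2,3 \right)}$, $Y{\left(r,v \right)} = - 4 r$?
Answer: $\frac{2208}{5} \approx 441.6$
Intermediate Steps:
$h{\left(A,u \right)} = 1$ ($h{\left(A,u \right)} = 4 - 3 = 1$)
$U = 8$ ($U = 9 - 1 = 8$)
$N{\left(C,q \right)} = -3 + C q$ ($N{\left(C,q \right)} = C q - 3 = -3 + C q$)
$w{\left(L,t \right)} = 2 + \frac{t}{5}$ ($w{\left(L,t \right)} = \frac{\left(t + 8\right) + 2}{5} = \frac{\left(8 + t\right) + 2}{5} = \frac{10 + t}{5} = 2 + \frac{t}{5}$)
$w{\left(N{\left(5,-3 \right)},13 \right)} \left(Y{\left(-12,1 \right)} + \left(36 + 12\right)\right) = \left(2 + \frac{1}{5} \cdot 13\right) \left(\left(-4\right) \left(-12\right) + \left(36 + 12\right)\right) = \left(2 + \frac{13}{5}\right) \left(48 + 48\right) = \frac{23}{5} \cdot 96 = \frac{2208}{5}$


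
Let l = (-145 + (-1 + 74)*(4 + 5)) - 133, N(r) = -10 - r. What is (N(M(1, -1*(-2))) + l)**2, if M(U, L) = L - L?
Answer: 136161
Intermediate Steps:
M(U, L) = 0
l = 379 (l = (-145 + 73*9) - 133 = (-145 + 657) - 133 = 512 - 133 = 379)
(N(M(1, -1*(-2))) + l)**2 = ((-10 - 1*0) + 379)**2 = ((-10 + 0) + 379)**2 = (-10 + 379)**2 = 369**2 = 136161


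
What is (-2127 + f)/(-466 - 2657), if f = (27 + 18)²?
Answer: 34/1041 ≈ 0.032661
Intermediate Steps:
f = 2025 (f = 45² = 2025)
(-2127 + f)/(-466 - 2657) = (-2127 + 2025)/(-466 - 2657) = -102/(-3123) = -102*(-1/3123) = 34/1041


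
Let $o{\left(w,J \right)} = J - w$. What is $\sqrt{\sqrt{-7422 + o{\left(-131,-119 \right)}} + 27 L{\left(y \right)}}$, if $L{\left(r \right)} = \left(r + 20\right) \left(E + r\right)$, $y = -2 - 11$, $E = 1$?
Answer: $\sqrt{-2268 + i \sqrt{7410}} \approx 0.9036 + 47.632 i$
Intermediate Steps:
$y = -13$
$L{\left(r \right)} = \left(1 + r\right) \left(20 + r\right)$ ($L{\left(r \right)} = \left(r + 20\right) \left(1 + r\right) = \left(20 + r\right) \left(1 + r\right) = \left(1 + r\right) \left(20 + r\right)$)
$\sqrt{\sqrt{-7422 + o{\left(-131,-119 \right)}} + 27 L{\left(y \right)}} = \sqrt{\sqrt{-7422 - -12} + 27 \left(20 + \left(-13\right)^{2} + 21 \left(-13\right)\right)} = \sqrt{\sqrt{-7422 + \left(-119 + 131\right)} + 27 \left(20 + 169 - 273\right)} = \sqrt{\sqrt{-7422 + 12} + 27 \left(-84\right)} = \sqrt{\sqrt{-7410} - 2268} = \sqrt{i \sqrt{7410} - 2268} = \sqrt{-2268 + i \sqrt{7410}}$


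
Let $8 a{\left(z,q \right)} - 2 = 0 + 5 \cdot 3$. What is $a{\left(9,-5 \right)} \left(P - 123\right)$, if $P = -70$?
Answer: $- \frac{3281}{8} \approx -410.13$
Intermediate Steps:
$a{\left(z,q \right)} = \frac{17}{8}$ ($a{\left(z,q \right)} = \frac{1}{4} + \frac{0 + 5 \cdot 3}{8} = \frac{1}{4} + \frac{0 + 15}{8} = \frac{1}{4} + \frac{1}{8} \cdot 15 = \frac{1}{4} + \frac{15}{8} = \frac{17}{8}$)
$a{\left(9,-5 \right)} \left(P - 123\right) = \frac{17 \left(-70 - 123\right)}{8} = \frac{17}{8} \left(-193\right) = - \frac{3281}{8}$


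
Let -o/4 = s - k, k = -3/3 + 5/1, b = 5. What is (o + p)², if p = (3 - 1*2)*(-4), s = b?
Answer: 64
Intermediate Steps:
s = 5
k = 4 (k = -3*⅓ + 5*1 = -1 + 5 = 4)
o = -4 (o = -4*(5 - 1*4) = -4*(5 - 4) = -4*1 = -4)
p = -4 (p = (3 - 2)*(-4) = 1*(-4) = -4)
(o + p)² = (-4 - 4)² = (-8)² = 64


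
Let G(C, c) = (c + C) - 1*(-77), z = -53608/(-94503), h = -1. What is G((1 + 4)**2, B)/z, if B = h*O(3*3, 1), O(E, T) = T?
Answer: 9544803/53608 ≈ 178.05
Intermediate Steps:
B = -1 (B = -1*1 = -1)
z = 53608/94503 (z = -53608*(-1/94503) = 53608/94503 ≈ 0.56726)
G(C, c) = 77 + C + c (G(C, c) = (C + c) + 77 = 77 + C + c)
G((1 + 4)**2, B)/z = (77 + (1 + 4)**2 - 1)/(53608/94503) = (77 + 5**2 - 1)*(94503/53608) = (77 + 25 - 1)*(94503/53608) = 101*(94503/53608) = 9544803/53608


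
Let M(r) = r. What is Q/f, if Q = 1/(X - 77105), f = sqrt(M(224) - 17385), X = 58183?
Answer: I/2478782 ≈ 4.0342e-7*I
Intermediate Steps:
f = 131*I (f = sqrt(224 - 17385) = sqrt(-17161) = 131*I ≈ 131.0*I)
Q = -1/18922 (Q = 1/(58183 - 77105) = 1/(-18922) = -1/18922 ≈ -5.2849e-5)
Q/f = -(-I/131)/18922 = -(-1)*I/2478782 = I/2478782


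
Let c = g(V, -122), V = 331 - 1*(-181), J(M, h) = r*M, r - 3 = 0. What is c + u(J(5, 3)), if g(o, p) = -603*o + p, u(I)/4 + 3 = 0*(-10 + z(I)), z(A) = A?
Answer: -308870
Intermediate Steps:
r = 3 (r = 3 + 0 = 3)
J(M, h) = 3*M
V = 512 (V = 331 + 181 = 512)
u(I) = -12 (u(I) = -12 + 4*(0*(-10 + I)) = -12 + 4*0 = -12 + 0 = -12)
g(o, p) = p - 603*o
c = -308858 (c = -122 - 603*512 = -122 - 308736 = -308858)
c + u(J(5, 3)) = -308858 - 12 = -308870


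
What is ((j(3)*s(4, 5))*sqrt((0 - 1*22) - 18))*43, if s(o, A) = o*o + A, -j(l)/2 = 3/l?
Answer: -3612*I*sqrt(10) ≈ -11422.0*I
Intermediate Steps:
j(l) = -6/l
s(o, A) = A + o**2 (s(o, A) = o**2 + A = A + o**2)
((j(3)*s(4, 5))*sqrt((0 - 1*22) - 18))*43 = (((-6/3)*(5 + 4**2))*sqrt((0 - 1*22) - 18))*43 = (((-6*1/3)*(5 + 16))*sqrt((0 - 22) - 18))*43 = ((-2*21)*sqrt(-22 - 18))*43 = -84*I*sqrt(10)*43 = -3612*I*sqrt(10)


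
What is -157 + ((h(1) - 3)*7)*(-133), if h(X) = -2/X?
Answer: 4498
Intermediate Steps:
-157 + ((h(1) - 3)*7)*(-133) = -157 + ((-2/1 - 3)*7)*(-133) = -157 + ((-2*1 - 3)*7)*(-133) = -157 + ((-2 - 3)*7)*(-133) = -157 - 5*7*(-133) = -157 - 35*(-133) = -157 + 4655 = 4498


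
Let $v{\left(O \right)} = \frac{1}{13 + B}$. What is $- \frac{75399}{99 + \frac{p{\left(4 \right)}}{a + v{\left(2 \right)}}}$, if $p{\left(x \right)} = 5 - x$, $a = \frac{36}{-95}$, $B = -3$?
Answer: $- \frac{3996147}{5057} \approx -790.22$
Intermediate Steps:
$v{\left(O \right)} = \frac{1}{10}$ ($v{\left(O \right)} = \frac{1}{13 - 3} = \frac{1}{10}$)
$a = - \frac{36}{95}$ ($a = 36 \left(- \frac{1}{95}\right) = - \frac{36}{95} \approx -0.37895$)
$- \frac{75399}{99 + \frac{p{\left(4 \right)}}{a + v{\left(2 \right)}}} = - \frac{75399}{99 + \frac{5 - 4}{- \frac{36}{95} + \frac{1}{10}}} = - \frac{75399}{99 + \frac{5 - 4}{- \frac{53}{190}}} = - \frac{75399}{99 - \frac{190}{53}} = - \frac{75399}{\frac{5057}{53}} = \left(-75399\right) \frac{53}{5057} = - \frac{3996147}{5057}$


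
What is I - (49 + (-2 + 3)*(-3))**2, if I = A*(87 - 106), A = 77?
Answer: -3579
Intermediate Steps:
I = -1463 (I = 77*(87 - 106) = 77*(-19) = -1463)
I - (49 + (-2 + 3)*(-3))**2 = -1463 - (49 + (-2 + 3)*(-3))**2 = -1463 - (49 + 1*(-3))**2 = -1463 - (49 - 3)**2 = -1463 - 1*46**2 = -1463 - 1*2116 = -1463 - 2116 = -3579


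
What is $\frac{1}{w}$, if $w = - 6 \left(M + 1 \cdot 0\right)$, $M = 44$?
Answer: $- \frac{1}{264} \approx -0.0037879$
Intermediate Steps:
$w = -264$ ($w = - 6 \left(44 + 1 \cdot 0\right) = - 6 \left(44 + 0\right) = \left(-6\right) 44 = -264$)
$\frac{1}{w} = \frac{1}{-264} = - \frac{1}{264}$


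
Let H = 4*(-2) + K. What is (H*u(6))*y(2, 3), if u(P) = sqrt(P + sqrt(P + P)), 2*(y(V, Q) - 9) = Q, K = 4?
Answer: -42*sqrt(6 + 2*sqrt(3)) ≈ -129.21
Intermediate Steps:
y(V, Q) = 9 + Q/2
u(P) = sqrt(P + sqrt(2)*sqrt(P)) (u(P) = sqrt(P + sqrt(2*P)) = sqrt(P + sqrt(2)*sqrt(P)))
H = -4 (H = 4*(-2) + 4 = -8 + 4 = -4)
(H*u(6))*y(2, 3) = (-4*sqrt(6 + sqrt(2)*sqrt(6)))*(9 + (1/2)*3) = (-4*sqrt(6 + 2*sqrt(3)))*(9 + 3/2) = -4*sqrt(6 + 2*sqrt(3))*(21/2) = -42*sqrt(6 + 2*sqrt(3))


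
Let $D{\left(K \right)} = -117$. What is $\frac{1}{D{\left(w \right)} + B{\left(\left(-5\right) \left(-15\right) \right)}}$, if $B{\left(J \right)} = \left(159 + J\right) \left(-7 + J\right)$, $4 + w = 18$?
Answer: $\frac{1}{15795} \approx 6.3311 \cdot 10^{-5}$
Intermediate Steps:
$w = 14$ ($w = -4 + 18 = 14$)
$B{\left(J \right)} = \left(-7 + J\right) \left(159 + J\right)$
$\frac{1}{D{\left(w \right)} + B{\left(\left(-5\right) \left(-15\right) \right)}} = \frac{1}{-117 + \left(-1113 + \left(\left(-5\right) \left(-15\right)\right)^{2} + 152 \left(\left(-5\right) \left(-15\right)\right)\right)} = \frac{1}{-117 + \left(-1113 + 75^{2} + 152 \cdot 75\right)} = \frac{1}{-117 + \left(-1113 + 5625 + 11400\right)} = \frac{1}{-117 + 15912} = \frac{1}{15795}$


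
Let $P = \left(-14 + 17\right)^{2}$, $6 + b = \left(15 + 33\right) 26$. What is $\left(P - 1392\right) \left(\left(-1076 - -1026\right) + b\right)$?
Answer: $-1648536$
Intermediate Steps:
$b = 1242$ ($b = -6 + \left(15 + 33\right) 26 = -6 + 48 \cdot 26 = -6 + 1248 = 1242$)
$P = 9$ ($P = 3^{2} = 9$)
$\left(P - 1392\right) \left(\left(-1076 - -1026\right) + b\right) = \left(9 - 1392\right) \left(\left(-1076 - -1026\right) + 1242\right) = - 1383 \left(\left(-1076 + 1026\right) + 1242\right) = - 1383 \left(-50 + 1242\right) = \left(-1383\right) 1192 = -1648536$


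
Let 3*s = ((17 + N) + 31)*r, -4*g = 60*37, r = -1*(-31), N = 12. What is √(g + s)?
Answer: √65 ≈ 8.0623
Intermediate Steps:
r = 31
g = -555 (g = -15*37 = -¼*2220 = -555)
s = 620 (s = (((17 + 12) + 31)*31)/3 = ((29 + 31)*31)/3 = (60*31)/3 = (⅓)*1860 = 620)
√(g + s) = √(-555 + 620) = √65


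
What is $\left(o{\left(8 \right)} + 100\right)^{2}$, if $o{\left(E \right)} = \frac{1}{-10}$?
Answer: $\frac{998001}{100} \approx 9980.0$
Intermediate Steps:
$o{\left(E \right)} = - \frac{1}{10}$
$\left(o{\left(8 \right)} + 100\right)^{2} = \left(- \frac{1}{10} + 100\right)^{2} = \left(\frac{999}{10}\right)^{2} = \frac{998001}{100}$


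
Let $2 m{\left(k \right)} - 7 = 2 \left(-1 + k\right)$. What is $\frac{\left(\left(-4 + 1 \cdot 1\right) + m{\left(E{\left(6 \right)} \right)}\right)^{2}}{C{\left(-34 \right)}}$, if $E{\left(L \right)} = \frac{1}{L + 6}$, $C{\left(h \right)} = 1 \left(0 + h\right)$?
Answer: $- \frac{25}{4896} \approx -0.0051062$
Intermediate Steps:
$C{\left(h \right)} = h$ ($C{\left(h \right)} = 1 h = h$)
$E{\left(L \right)} = \frac{1}{6 + L}$
$m{\left(k \right)} = \frac{5}{2} + k$ ($m{\left(k \right)} = \frac{7}{2} + \frac{2 \left(-1 + k\right)}{2} = \frac{7}{2} + \frac{-2 + 2 k}{2} = \frac{7}{2} + \left(-1 + k\right) = \frac{5}{2} + k$)
$\frac{\left(\left(-4 + 1 \cdot 1\right) + m{\left(E{\left(6 \right)} \right)}\right)^{2}}{C{\left(-34 \right)}} = \frac{\left(\left(-4 + 1 \cdot 1\right) + \left(\frac{5}{2} + \frac{1}{6 + 6}\right)\right)^{2}}{-34} = \left(\left(-4 + 1\right) + \left(\frac{5}{2} + \frac{1}{12}\right)\right)^{2} \left(- \frac{1}{34}\right) = \left(-3 + \left(\frac{5}{2} + \frac{1}{12}\right)\right)^{2} \left(- \frac{1}{34}\right) = \left(-3 + \frac{31}{12}\right)^{2} \left(- \frac{1}{34}\right) = \left(- \frac{5}{12}\right)^{2} \left(- \frac{1}{34}\right) = \frac{25}{144} \left(- \frac{1}{34}\right) = - \frac{25}{4896}$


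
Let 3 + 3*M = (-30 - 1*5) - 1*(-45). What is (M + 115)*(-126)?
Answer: -14784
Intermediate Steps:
M = 7/3 (M = -1 + ((-30 - 1*5) - 1*(-45))/3 = -1 + ((-30 - 5) + 45)/3 = -1 + (-35 + 45)/3 = -1 + (⅓)*10 = -1 + 10/3 = 7/3 ≈ 2.3333)
(M + 115)*(-126) = (7/3 + 115)*(-126) = (352/3)*(-126) = -14784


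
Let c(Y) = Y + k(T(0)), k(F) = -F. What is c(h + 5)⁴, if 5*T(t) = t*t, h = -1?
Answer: 256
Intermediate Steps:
T(t) = t²/5 (T(t) = (t*t)/5 = t²/5)
c(Y) = Y (c(Y) = Y - 0²/5 = Y - 0/5 = Y - 1*0 = Y + 0 = Y)
c(h + 5)⁴ = (-1 + 5)⁴ = 4⁴ = 256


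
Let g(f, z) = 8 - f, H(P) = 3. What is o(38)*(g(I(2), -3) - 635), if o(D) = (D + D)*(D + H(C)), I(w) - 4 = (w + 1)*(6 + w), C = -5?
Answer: -2040980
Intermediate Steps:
I(w) = 4 + (1 + w)*(6 + w) (I(w) = 4 + (w + 1)*(6 + w) = 4 + (1 + w)*(6 + w))
o(D) = 2*D*(3 + D) (o(D) = (D + D)*(D + 3) = (2*D)*(3 + D) = 2*D*(3 + D))
o(38)*(g(I(2), -3) - 635) = (2*38*(3 + 38))*((8 - (10 + 2² + 7*2)) - 635) = (2*38*41)*((8 - (10 + 4 + 14)) - 635) = 3116*((8 - 1*28) - 635) = 3116*((8 - 28) - 635) = 3116*(-20 - 635) = 3116*(-655) = -2040980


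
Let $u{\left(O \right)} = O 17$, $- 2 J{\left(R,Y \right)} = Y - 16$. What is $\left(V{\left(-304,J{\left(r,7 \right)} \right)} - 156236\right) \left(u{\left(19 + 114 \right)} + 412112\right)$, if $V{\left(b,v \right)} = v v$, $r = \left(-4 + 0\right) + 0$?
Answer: $- \frac{258926355899}{4} \approx -6.4732 \cdot 10^{10}$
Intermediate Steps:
$r = -4$ ($r = -4 + 0 = -4$)
$J{\left(R,Y \right)} = 8 - \frac{Y}{2}$ ($J{\left(R,Y \right)} = - \frac{Y - 16}{2} = - \frac{-16 + Y}{2} = 8 - \frac{Y}{2}$)
$u{\left(O \right)} = 17 O$
$V{\left(b,v \right)} = v^{2}$
$\left(V{\left(-304,J{\left(r,7 \right)} \right)} - 156236\right) \left(u{\left(19 + 114 \right)} + 412112\right) = \left(\left(8 - \frac{7}{2}\right)^{2} - 156236\right) \left(17 \left(19 + 114\right) + 412112\right) = \left(\left(8 - \frac{7}{2}\right)^{2} - 156236\right) \left(17 \cdot 133 + 412112\right) = \left(\left(\frac{9}{2}\right)^{2} - 156236\right) \left(2261 + 412112\right) = \left(\frac{81}{4} - 156236\right) 414373 = \left(- \frac{624863}{4}\right) 414373 = - \frac{258926355899}{4}$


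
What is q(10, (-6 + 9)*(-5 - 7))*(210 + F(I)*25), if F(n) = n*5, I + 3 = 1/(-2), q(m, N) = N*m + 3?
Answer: 162435/2 ≈ 81218.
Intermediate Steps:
q(m, N) = 3 + N*m
I = -7/2 (I = -3 + 1/(-2) = -3 - 1/2 = -7/2 ≈ -3.5000)
F(n) = 5*n
q(10, (-6 + 9)*(-5 - 7))*(210 + F(I)*25) = (3 + ((-6 + 9)*(-5 - 7))*10)*(210 + (5*(-7/2))*25) = (3 + (3*(-12))*10)*(210 - 35/2*25) = (3 - 36*10)*(210 - 875/2) = (3 - 360)*(-455/2) = -357*(-455/2) = 162435/2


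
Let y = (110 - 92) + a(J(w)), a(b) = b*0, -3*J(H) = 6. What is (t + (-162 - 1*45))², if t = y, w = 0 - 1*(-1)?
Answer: 35721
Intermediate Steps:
w = 1 (w = 0 + 1 = 1)
J(H) = -2 (J(H) = -⅓*6 = -2)
a(b) = 0
y = 18 (y = (110 - 92) + 0 = 18 + 0 = 18)
t = 18
(t + (-162 - 1*45))² = (18 + (-162 - 1*45))² = (18 + (-162 - 45))² = (18 - 207)² = (-189)² = 35721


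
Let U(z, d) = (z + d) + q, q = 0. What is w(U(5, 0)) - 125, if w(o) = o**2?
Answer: -100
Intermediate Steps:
U(z, d) = d + z (U(z, d) = (z + d) + 0 = (d + z) + 0 = d + z)
w(U(5, 0)) - 125 = (0 + 5)**2 - 125 = 5**2 - 125 = 25 - 125 = -100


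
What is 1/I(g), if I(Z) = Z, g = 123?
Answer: 1/123 ≈ 0.0081301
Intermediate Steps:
1/I(g) = 1/123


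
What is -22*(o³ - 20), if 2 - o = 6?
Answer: 1848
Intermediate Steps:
o = -4 (o = 2 - 1*6 = 2 - 6 = -4)
-22*(o³ - 20) = -22*((-4)³ - 20) = -22*(-64 - 20) = -22*(-84) = 1848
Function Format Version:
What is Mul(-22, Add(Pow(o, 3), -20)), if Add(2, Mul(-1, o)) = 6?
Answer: 1848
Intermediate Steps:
o = -4 (o = Add(2, Mul(-1, 6)) = Add(2, -6) = -4)
Mul(-22, Add(Pow(o, 3), -20)) = Mul(-22, Add(Pow(-4, 3), -20)) = Mul(-22, Add(-64, -20)) = Mul(-22, -84) = 1848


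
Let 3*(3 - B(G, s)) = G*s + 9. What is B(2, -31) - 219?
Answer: -595/3 ≈ -198.33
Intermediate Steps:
B(G, s) = -G*s/3 (B(G, s) = 3 - (G*s + 9)/3 = 3 - (9 + G*s)/3 = 3 + (-3 - G*s/3) = -G*s/3)
B(2, -31) - 219 = -⅓*2*(-31) - 219 = 62/3 - 219 = -595/3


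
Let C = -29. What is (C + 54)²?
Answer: 625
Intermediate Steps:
(C + 54)² = (-29 + 54)² = 25² = 625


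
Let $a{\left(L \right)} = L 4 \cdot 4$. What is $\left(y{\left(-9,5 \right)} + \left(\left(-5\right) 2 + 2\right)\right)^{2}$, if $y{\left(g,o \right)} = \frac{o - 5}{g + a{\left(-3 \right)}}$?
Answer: $64$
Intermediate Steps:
$a{\left(L \right)} = 16 L$ ($a{\left(L \right)} = 4 L 4 = 16 L$)
$y{\left(g,o \right)} = \frac{-5 + o}{-48 + g}$ ($y{\left(g,o \right)} = \frac{o - 5}{g + 16 \left(-3\right)} = \frac{-5 + o}{g - 48} = \frac{-5 + o}{-48 + g}$)
$\left(y{\left(-9,5 \right)} + \left(\left(-5\right) 2 + 2\right)\right)^{2} = \left(\frac{-5 + 5}{-48 - 9} + \left(\left(-5\right) 2 + 2\right)\right)^{2} = \left(\frac{1}{-57} \cdot 0 + \left(-10 + 2\right)\right)^{2} = \left(\left(- \frac{1}{57}\right) 0 - 8\right)^{2} = \left(0 - 8\right)^{2} = \left(-8\right)^{2} = 64$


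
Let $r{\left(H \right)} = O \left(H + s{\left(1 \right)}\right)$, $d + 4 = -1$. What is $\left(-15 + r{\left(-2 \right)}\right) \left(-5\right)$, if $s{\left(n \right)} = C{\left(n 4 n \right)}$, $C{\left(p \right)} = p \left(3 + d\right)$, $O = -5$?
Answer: $-175$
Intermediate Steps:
$d = -5$ ($d = -4 - 1 = -5$)
$C{\left(p \right)} = - 2 p$ ($C{\left(p \right)} = p \left(3 - 5\right) = p \left(-2\right) = - 2 p$)
$s{\left(n \right)} = - 8 n^{2}$ ($s{\left(n \right)} = - 2 n 4 n = - 2 \cdot 4 n n = - 2 \cdot 4 n^{2} = - 8 n^{2}$)
$r{\left(H \right)} = 40 - 5 H$ ($r{\left(H \right)} = - 5 \left(H - 8 \cdot 1^{2}\right) = - 5 \left(H - 8\right) = - 5 \left(-8 + H\right) = 40 - 5 H$)
$\left(-15 + r{\left(-2 \right)}\right) \left(-5\right) = \left(-15 + \left(40 - -10\right)\right) \left(-5\right) = \left(-15 + \left(40 + 10\right)\right) \left(-5\right) = \left(-15 + 50\right) \left(-5\right) = 35 \left(-5\right) = -175$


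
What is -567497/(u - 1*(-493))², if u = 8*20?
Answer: -567497/426409 ≈ -1.3309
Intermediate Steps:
u = 160
-567497/(u - 1*(-493))² = -567497/(160 - 1*(-493))² = -567497/(160 + 493)² = -567497/(653²) = -567497/426409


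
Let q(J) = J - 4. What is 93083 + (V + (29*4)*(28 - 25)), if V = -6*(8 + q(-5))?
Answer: 93437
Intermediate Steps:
q(J) = -4 + J
V = 6 (V = -6*(8 + (-4 - 5)) = -6*(8 - 9) = -6*(-1) = 6)
93083 + (V + (29*4)*(28 - 25)) = 93083 + (6 + (29*4)*(28 - 25)) = 93083 + (6 + 116*3) = 93083 + (6 + 348) = 93083 + 354 = 93437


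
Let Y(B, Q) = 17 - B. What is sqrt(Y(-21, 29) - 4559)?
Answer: I*sqrt(4521) ≈ 67.238*I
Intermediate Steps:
sqrt(Y(-21, 29) - 4559) = sqrt((17 - 1*(-21)) - 4559) = sqrt((17 + 21) - 4559) = sqrt(38 - 4559) = sqrt(-4521) = I*sqrt(4521)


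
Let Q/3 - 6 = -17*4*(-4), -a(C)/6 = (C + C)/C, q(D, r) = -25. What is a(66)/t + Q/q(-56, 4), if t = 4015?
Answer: -669762/20075 ≈ -33.363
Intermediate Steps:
a(C) = -12 (a(C) = -6*(C + C)/C = -6*2*C/C = -6*2 = -12)
Q = 834 (Q = 18 + 3*(-17*4*(-4)) = 18 + 3*(-68*(-4)) = 18 + 3*272 = 18 + 816 = 834)
a(66)/t + Q/q(-56, 4) = -12/4015 + 834/(-25) = -12*1/4015 + 834*(-1/25) = -12/4015 - 834/25 = -669762/20075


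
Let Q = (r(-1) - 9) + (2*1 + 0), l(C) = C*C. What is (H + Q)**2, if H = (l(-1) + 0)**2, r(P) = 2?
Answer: 16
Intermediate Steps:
l(C) = C**2
Q = -5 (Q = (2 - 9) + (2*1 + 0) = -7 + (2 + 0) = -7 + 2 = -5)
H = 1 (H = ((-1)**2 + 0)**2 = (1 + 0)**2 = 1**2 = 1)
(H + Q)**2 = (1 - 5)**2 = (-4)**2 = 16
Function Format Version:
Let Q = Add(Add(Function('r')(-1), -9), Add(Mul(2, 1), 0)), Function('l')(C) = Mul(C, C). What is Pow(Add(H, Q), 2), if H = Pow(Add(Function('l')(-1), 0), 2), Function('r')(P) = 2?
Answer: 16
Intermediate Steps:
Function('l')(C) = Pow(C, 2)
Q = -5 (Q = Add(Add(2, -9), Add(Mul(2, 1), 0)) = Add(-7, Add(2, 0)) = Add(-7, 2) = -5)
H = 1 (H = Pow(Add(Pow(-1, 2), 0), 2) = Pow(Add(1, 0), 2) = Pow(1, 2) = 1)
Pow(Add(H, Q), 2) = Pow(Add(1, -5), 2) = Pow(-4, 2) = 16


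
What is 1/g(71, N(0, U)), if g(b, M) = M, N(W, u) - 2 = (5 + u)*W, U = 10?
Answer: ½ ≈ 0.50000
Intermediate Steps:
N(W, u) = 2 + W*(5 + u) (N(W, u) = 2 + (5 + u)*W = 2 + W*(5 + u))
1/g(71, N(0, U)) = 1/(2 + 5*0 + 0*10) = 1/(2 + 0 + 0) = 1/2 = ½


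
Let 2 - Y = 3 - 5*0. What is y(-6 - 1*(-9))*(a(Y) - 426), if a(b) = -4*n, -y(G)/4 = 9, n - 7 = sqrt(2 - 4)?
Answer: 16344 + 144*I*sqrt(2) ≈ 16344.0 + 203.65*I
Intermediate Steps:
n = 7 + I*sqrt(2) (n = 7 + sqrt(2 - 4) = 7 + sqrt(-2) = 7 + I*sqrt(2) ≈ 7.0 + 1.4142*I)
y(G) = -36 (y(G) = -4*9 = -36)
Y = -1 (Y = 2 - (3 - 5*0) = 2 - (3 - 1*0) = 2 - (3 + 0) = 2 - 1*3 = 2 - 3 = -1)
a(b) = -28 - 4*I*sqrt(2) (a(b) = -4*(7 + I*sqrt(2)) = -28 - 4*I*sqrt(2))
y(-6 - 1*(-9))*(a(Y) - 426) = -36*((-28 - 4*I*sqrt(2)) - 426) = -36*(-454 - 4*I*sqrt(2)) = 16344 + 144*I*sqrt(2)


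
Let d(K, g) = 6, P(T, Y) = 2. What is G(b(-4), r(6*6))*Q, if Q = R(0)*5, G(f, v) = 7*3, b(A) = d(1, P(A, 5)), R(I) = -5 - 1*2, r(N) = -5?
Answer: -735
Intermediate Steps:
R(I) = -7 (R(I) = -5 - 2 = -7)
b(A) = 6
G(f, v) = 21
Q = -35 (Q = -7*5 = -35)
G(b(-4), r(6*6))*Q = 21*(-35) = -735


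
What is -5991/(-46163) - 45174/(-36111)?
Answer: 767236121/555664031 ≈ 1.3808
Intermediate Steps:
-5991/(-46163) - 45174/(-36111) = -5991*(-1/46163) - 45174*(-1/36111) = 5991/46163 + 15058/12037 = 767236121/555664031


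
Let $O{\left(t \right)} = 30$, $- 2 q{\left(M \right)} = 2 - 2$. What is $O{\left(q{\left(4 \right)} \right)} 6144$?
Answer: $184320$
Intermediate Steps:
$q{\left(M \right)} = 0$ ($q{\left(M \right)} = - \frac{2 - 2}{2} = \left(- \frac{1}{2}\right) 0 = 0$)
$O{\left(q{\left(4 \right)} \right)} 6144 = 30 \cdot 6144 = 184320$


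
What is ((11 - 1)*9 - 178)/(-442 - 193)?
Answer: 88/635 ≈ 0.13858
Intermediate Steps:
((11 - 1)*9 - 178)/(-442 - 193) = (10*9 - 178)/(-635) = (90 - 178)*(-1/635) = -88*(-1/635) = 88/635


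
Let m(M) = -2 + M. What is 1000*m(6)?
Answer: 4000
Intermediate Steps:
1000*m(6) = 1000*(-2 + 6) = 1000*4 = 4000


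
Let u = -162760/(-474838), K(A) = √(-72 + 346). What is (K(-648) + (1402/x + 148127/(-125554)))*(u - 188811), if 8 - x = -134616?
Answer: 17039024790097850955/77172962378512 - 3448249033*√274/18263 ≈ -2.9046e+6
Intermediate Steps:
x = 134624 (x = 8 - 1*(-134616) = 8 + 134616 = 134624)
K(A) = √274
u = 6260/18263 (u = -162760*(-1/474838) = 6260/18263 ≈ 0.34277)
(K(-648) + (1402/x + 148127/(-125554)))*(u - 188811) = (√274 + (1402/134624 + 148127/(-125554)))*(6260/18263 - 188811) = (√274 + (1402*(1/134624) + 148127*(-1/125554)))*(-3448249033/18263) = (√274 + (701/67312 - 148127/125554))*(-3448249033/18263) = (√274 - 4941355635/4225645424)*(-3448249033/18263) = (-4941355635/4225645424 + √274)*(-3448249033/18263) = 17039024790097850955/77172962378512 - 3448249033*√274/18263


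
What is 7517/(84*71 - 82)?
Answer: 7517/5882 ≈ 1.2780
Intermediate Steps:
7517/(84*71 - 82) = 7517/(5964 - 82) = 7517/5882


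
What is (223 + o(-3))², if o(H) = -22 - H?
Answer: 41616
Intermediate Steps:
(223 + o(-3))² = (223 + (-22 - 1*(-3)))² = (223 + (-22 + 3))² = (223 - 19)² = 204² = 41616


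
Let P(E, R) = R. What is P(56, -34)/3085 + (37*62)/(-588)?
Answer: -3548491/906990 ≈ -3.9124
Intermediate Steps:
P(56, -34)/3085 + (37*62)/(-588) = -34/3085 + (37*62)/(-588) = -34*1/3085 + 2294*(-1/588) = -34/3085 - 1147/294 = -3548491/906990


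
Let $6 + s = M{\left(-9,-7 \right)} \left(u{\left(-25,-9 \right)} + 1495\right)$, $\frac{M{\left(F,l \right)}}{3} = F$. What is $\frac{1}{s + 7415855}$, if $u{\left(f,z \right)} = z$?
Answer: $\frac{1}{7375727} \approx 1.3558 \cdot 10^{-7}$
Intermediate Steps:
$M{\left(F,l \right)} = 3 F$
$s = -40128$ ($s = -6 + 3 \left(-9\right) \left(-9 + 1495\right) = -6 - 40122 = -40128$)
$\frac{1}{s + 7415855} = \frac{1}{-40128 + 7415855} = \frac{1}{7375727}$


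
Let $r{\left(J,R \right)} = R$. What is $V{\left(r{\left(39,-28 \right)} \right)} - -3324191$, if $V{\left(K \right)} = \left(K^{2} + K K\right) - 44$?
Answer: $3325715$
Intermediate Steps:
$V{\left(K \right)} = -44 + 2 K^{2}$ ($V{\left(K \right)} = \left(K^{2} + K^{2}\right) - 44 = 2 K^{2} - 44 = -44 + 2 K^{2}$)
$V{\left(r{\left(39,-28 \right)} \right)} - -3324191 = \left(-44 + 2 \left(-28\right)^{2}\right) - -3324191 = \left(-44 + 2 \cdot 784\right) + 3324191 = \left(-44 + 1568\right) + 3324191 = 1524 + 3324191 = 3325715$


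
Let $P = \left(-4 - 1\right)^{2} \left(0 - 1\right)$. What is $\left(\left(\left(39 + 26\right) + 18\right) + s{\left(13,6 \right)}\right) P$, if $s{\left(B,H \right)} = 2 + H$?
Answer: $-2275$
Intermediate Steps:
$P = -25$ ($P = \left(-5\right)^{2} \left(-1\right) = 25 \left(-1\right) = -25$)
$\left(\left(\left(39 + 26\right) + 18\right) + s{\left(13,6 \right)}\right) P = \left(\left(\left(39 + 26\right) + 18\right) + \left(2 + 6\right)\right) \left(-25\right) = \left(\left(65 + 18\right) + 8\right) \left(-25\right) = \left(83 + 8\right) \left(-25\right) = 91 \left(-25\right) = -2275$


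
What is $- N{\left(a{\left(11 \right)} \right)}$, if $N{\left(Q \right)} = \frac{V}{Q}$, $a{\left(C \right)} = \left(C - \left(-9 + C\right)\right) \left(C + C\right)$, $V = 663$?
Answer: $- \frac{221}{66} \approx -3.3485$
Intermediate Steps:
$a{\left(C \right)} = 18 C$ ($a{\left(C \right)} = 9 \cdot 2 C = 18 C$)
$N{\left(Q \right)} = \frac{663}{Q}$
$- N{\left(a{\left(11 \right)} \right)} = - \frac{663}{18 \cdot 11} = - \frac{663}{198} = \left(-1\right) \frac{221}{66} = - \frac{221}{66}$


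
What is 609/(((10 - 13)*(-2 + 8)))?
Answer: -203/6 ≈ -33.833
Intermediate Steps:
609/(((10 - 13)*(-2 + 8))) = 609/((-3*6)) = 609/(-18) = 609*(-1/18) = -203/6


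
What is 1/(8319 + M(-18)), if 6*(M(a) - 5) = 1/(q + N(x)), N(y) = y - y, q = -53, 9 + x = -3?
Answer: 318/2647031 ≈ 0.00012013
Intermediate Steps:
x = -12 (x = -9 - 3 = -12)
N(y) = 0
M(a) = 1589/318 (M(a) = 5 + 1/(6*(-53 + 0)) = 5 + (1/6)/(-53) = 5 + (1/6)*(-1/53) = 5 - 1/318 = 1589/318)
1/(8319 + M(-18)) = 1/(8319 + 1589/318) = 1/(2647031/318) = 318/2647031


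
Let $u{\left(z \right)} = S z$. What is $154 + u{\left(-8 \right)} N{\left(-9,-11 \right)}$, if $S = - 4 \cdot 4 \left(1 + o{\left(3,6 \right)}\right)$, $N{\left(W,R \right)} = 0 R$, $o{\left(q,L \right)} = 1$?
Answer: $154$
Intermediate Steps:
$N{\left(W,R \right)} = 0$
$S = -32$ ($S = - 4 \cdot 4 \left(1 + 1\right) = - 4 \cdot 4 \cdot 2 = \left(-4\right) 8 = -32$)
$u{\left(z \right)} = - 32 z$
$154 + u{\left(-8 \right)} N{\left(-9,-11 \right)} = 154 + \left(-32\right) \left(-8\right) 0 = 154 + 256 \cdot 0 = 154 + 0 = 154$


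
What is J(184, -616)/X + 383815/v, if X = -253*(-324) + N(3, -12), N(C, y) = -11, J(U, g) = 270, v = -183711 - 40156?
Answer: -31397417125/18348363187 ≈ -1.7112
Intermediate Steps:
v = -223867
X = 81961 (X = -253*(-324) - 11 = 81972 - 11 = 81961)
J(184, -616)/X + 383815/v = 270/81961 + 383815/(-223867) = 270*(1/81961) + 383815*(-1/223867) = 270/81961 - 383815/223867 = -31397417125/18348363187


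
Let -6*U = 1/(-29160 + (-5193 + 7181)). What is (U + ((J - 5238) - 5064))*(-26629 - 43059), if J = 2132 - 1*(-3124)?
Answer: 7166186651881/20379 ≈ 3.5165e+8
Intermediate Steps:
J = 5256 (J = 2132 + 3124 = 5256)
U = 1/163032 (U = -1/(6*(-29160 + (-5193 + 7181))) = -1/(6*(-29160 + 1988)) = -⅙/(-27172) = -⅙*(-1/27172) = 1/163032 ≈ 6.1338e-6)
(U + ((J - 5238) - 5064))*(-26629 - 43059) = (1/163032 + ((5256 - 5238) - 5064))*(-26629 - 43059) = (1/163032 + (18 - 5064))*(-69688) = (1/163032 - 5046)*(-69688) = -822659471/163032*(-69688) = 7166186651881/20379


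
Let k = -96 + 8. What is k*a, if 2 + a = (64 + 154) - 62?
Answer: -13552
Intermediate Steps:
k = -88
a = 154 (a = -2 + ((64 + 154) - 62) = -2 + (218 - 62) = -2 + 156 = 154)
k*a = -88*154 = -13552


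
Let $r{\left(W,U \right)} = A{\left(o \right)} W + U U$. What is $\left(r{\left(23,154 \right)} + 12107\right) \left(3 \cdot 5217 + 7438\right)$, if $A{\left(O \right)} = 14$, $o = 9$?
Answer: $834551905$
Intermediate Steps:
$r{\left(W,U \right)} = U^{2} + 14 W$ ($r{\left(W,U \right)} = 14 W + U U = 14 W + U^{2} = U^{2} + 14 W$)
$\left(r{\left(23,154 \right)} + 12107\right) \left(3 \cdot 5217 + 7438\right) = \left(\left(154^{2} + 14 \cdot 23\right) + 12107\right) \left(3 \cdot 5217 + 7438\right) = \left(\left(23716 + 322\right) + 12107\right) \left(15651 + 7438\right) = \left(24038 + 12107\right) 23089 = 36145 \cdot 23089 = 834551905$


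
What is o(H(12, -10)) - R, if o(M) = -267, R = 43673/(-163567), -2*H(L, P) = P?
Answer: -43628716/163567 ≈ -266.73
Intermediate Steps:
H(L, P) = -P/2
R = -43673/163567 (R = 43673*(-1/163567) = -43673/163567 ≈ -0.26700)
o(H(12, -10)) - R = -267 - 1*(-43673/163567) = -267 + 43673/163567 = -43628716/163567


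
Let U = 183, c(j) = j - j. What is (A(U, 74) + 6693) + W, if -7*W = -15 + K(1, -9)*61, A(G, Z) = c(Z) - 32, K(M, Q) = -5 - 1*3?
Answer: 47130/7 ≈ 6732.9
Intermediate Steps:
K(M, Q) = -8 (K(M, Q) = -5 - 3 = -8)
c(j) = 0
A(G, Z) = -32 (A(G, Z) = 0 - 32 = -32)
W = 503/7 (W = -(-15 - 8*61)/7 = -(-15 - 488)/7 = -1/7*(-503) = 503/7 ≈ 71.857)
(A(U, 74) + 6693) + W = (-32 + 6693) + 503/7 = 6661 + 503/7 = 47130/7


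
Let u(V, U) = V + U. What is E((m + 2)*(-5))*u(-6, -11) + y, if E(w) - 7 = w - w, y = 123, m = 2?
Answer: 4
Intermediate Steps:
E(w) = 7 (E(w) = 7 + (w - w) = 7 + 0 = 7)
u(V, U) = U + V
E((m + 2)*(-5))*u(-6, -11) + y = 7*(-11 - 6) + 123 = 7*(-17) + 123 = -119 + 123 = 4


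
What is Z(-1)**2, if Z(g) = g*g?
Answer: 1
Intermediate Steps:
Z(g) = g**2
Z(-1)**2 = ((-1)**2)**2 = 1**2 = 1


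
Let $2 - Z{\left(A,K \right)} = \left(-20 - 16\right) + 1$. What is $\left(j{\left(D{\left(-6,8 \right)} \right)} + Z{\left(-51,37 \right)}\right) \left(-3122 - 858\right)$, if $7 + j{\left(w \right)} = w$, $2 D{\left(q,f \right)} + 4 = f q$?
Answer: $-15920$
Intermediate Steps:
$D{\left(q,f \right)} = -2 + \frac{f q}{2}$
$j{\left(w \right)} = -7 + w$
$Z{\left(A,K \right)} = 37$ ($Z{\left(A,K \right)} = 2 - \left(\left(-20 - 16\right) + 1\right) = 2 - \left(-36 + 1\right) = 2 - -35 = 2 + 35 = 37$)
$\left(j{\left(D{\left(-6,8 \right)} \right)} + Z{\left(-51,37 \right)}\right) \left(-3122 - 858\right) = \left(\left(-7 + \left(-2 + \frac{1}{2} \cdot 8 \left(-6\right)\right)\right) + 37\right) \left(-3122 - 858\right) = \left(\left(-7 - 26\right) + 37\right) \left(-3980\right) = \left(-33 + 37\right) \left(-3980\right) = 4 \left(-3980\right) = -15920$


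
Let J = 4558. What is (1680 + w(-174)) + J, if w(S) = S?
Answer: 6064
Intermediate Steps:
(1680 + w(-174)) + J = (1680 - 174) + 4558 = 1506 + 4558 = 6064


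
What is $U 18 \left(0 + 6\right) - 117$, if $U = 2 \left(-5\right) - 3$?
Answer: $-1521$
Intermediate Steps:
$U = -13$ ($U = -10 - 3 = -13$)
$U 18 \left(0 + 6\right) - 117 = - 13 \cdot 18 \left(0 + 6\right) - 117 = - 13 \cdot 18 \cdot 6 - 117 = \left(-13\right) 108 - 117 = -1404 - 117 = -1521$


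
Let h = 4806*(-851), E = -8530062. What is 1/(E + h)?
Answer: -1/12619968 ≈ -7.9239e-8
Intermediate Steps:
h = -4089906
1/(E + h) = 1/(-8530062 - 4089906) = 1/(-12619968) = -1/12619968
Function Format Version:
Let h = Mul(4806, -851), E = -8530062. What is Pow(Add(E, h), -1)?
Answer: Rational(-1, 12619968) ≈ -7.9239e-8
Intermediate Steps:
h = -4089906
Pow(Add(E, h), -1) = Pow(Add(-8530062, -4089906), -1) = Pow(-12619968, -1) = Rational(-1, 12619968)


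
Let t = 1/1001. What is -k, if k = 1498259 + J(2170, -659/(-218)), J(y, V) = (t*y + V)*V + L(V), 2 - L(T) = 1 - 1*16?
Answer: -10182288450635/6795932 ≈ -1.4983e+6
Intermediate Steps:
t = 1/1001 ≈ 0.00099900
L(T) = 17 (L(T) = 2 - (1 - 1*16) = 2 - (1 - 16) = 2 - 1*(-15) = 2 + 15 = 17)
J(y, V) = 17 + V*(V + y/1001) (J(y, V) = (y/1001 + V)*V + 17 = (V + y/1001)*V + 17 = V*(V + y/1001) + 17 = 17 + V*(V + y/1001))
k = 10182288450635/6795932 (k = 1498259 + (17 + (-659/(-218))² + (1/1001)*(-659/(-218))*2170) = 1498259 + (17 + (-659*(-1/218))² + (1/1001)*(-659*(-1/218))*2170) = 1498259 + (17 + (659/218)² + (1/1001)*(659/218)*2170) = 1498259 + (17 + 434281/47524 + 102145/15587) = 1498259 + 222168247/6795932 = 10182288450635/6795932 ≈ 1.4983e+6)
-k = -1*10182288450635/6795932 = -10182288450635/6795932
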